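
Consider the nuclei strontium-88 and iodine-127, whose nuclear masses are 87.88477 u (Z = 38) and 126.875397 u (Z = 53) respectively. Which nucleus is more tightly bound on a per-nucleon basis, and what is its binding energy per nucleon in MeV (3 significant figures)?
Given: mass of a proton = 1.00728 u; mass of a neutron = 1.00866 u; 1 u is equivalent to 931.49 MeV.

strontium-88: Σm = 38(1.00728) + 50(1.00866) = 88.70964 u; Δm = 0.82487 u; E_B = 768.36 MeV; E_B/A = 8.731 MeV
iodine-127: Σm = 53(1.00728) + 74(1.00866) = 128.02668 u; Δm = 1.151283 u; E_B = 1072.4 MeV; E_B/A = 8.444 MeV
strontium-88 has the higher binding energy per nucleon, so it is the more tightly bound nucleus.

strontium-88; 8.73 MeV/nucleon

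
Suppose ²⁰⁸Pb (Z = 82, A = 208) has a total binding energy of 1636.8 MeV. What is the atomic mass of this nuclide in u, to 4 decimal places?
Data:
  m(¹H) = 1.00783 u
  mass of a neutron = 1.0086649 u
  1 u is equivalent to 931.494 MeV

207.9767 u

Mass defect = 1636.8 MeV / (931.494 MeV/u) = 1.757177 u
Constituent mass = 82(1.00783) + 126(1.0086649) = 209.7338374 u
Atomic mass = 209.7338374 − 1.757177 = 207.9766604 u ≈ 207.9767 u (to 4 decimal places)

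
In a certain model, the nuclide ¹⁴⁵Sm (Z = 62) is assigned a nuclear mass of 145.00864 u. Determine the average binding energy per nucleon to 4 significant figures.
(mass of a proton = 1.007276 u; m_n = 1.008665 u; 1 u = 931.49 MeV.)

The nucleus contains 62 protons and 145 − 62 = 83 neutrons.
Σm = 62·m_p + 83·m_n = 62.451112 + 83.719195 = 146.170307 u
The mass defect is 146.170307 − 145.00864 = 1.161667 u.
Converting to energy: 1.161667 u × 931.49 MeV/u = 1082.08 MeV
BE/A = 1082.08 MeV / 145 = 7.463 MeV/nucleon

7.463 MeV/nucleon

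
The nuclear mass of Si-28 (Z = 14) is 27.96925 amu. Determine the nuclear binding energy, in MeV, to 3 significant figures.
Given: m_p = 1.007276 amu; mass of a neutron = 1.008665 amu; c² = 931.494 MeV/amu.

Mass of separated nucleons = 14(1.007276) + 14(1.008665) = 14.101864 + 14.121310 = 28.223174 amu
Δm = 28.223174 − 27.96925 = 0.253924 amu
Binding energy = Δm·c² = 0.253924 × 931.494 MeV/amu = 236.529 MeV

237 MeV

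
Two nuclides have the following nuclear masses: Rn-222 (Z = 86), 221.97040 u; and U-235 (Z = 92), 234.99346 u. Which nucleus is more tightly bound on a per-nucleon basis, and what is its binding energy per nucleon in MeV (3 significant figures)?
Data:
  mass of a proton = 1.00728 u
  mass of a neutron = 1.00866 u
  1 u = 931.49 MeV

Rn-222; 7.69 MeV/nucleon

Rn-222: Σm = 86(1.00728) + 136(1.00866) = 223.80384 u; Δm = 1.83344 u; E_B = 1707.8 MeV; E_B/A = 7.693 MeV
U-235: Σm = 92(1.00728) + 143(1.00866) = 236.90814 u; Δm = 1.91468 u; E_B = 1783.5 MeV; E_B/A = 7.589 MeV
Rn-222 has the higher binding energy per nucleon, so it is the more tightly bound nucleus.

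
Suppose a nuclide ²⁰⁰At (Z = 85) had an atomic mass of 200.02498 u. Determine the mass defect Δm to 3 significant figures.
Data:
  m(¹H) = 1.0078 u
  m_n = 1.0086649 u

With 85 protons and 115 neutrons (A = 200):
Total constituent mass: 85 × 1.0078 + 115 × 1.0086649 = 201.6594635 u
The mass defect is 201.6594635 − 200.02498 = 1.6344835 u.

1.63 u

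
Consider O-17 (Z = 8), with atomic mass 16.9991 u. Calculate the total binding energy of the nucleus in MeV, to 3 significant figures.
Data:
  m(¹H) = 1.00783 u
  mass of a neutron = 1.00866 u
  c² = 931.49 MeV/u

132 MeV

Z = 8, so N = A − Z = 17 − 8 = 9.
Mass of separated nucleons = 8(1.00783) + 9(1.00866) = 8.06264 + 9.07794 = 17.14058 u
The mass defect is 17.14058 − 16.9991 = 0.14148 u.
E_B = 0.14148 × 931.49 = 131.787 MeV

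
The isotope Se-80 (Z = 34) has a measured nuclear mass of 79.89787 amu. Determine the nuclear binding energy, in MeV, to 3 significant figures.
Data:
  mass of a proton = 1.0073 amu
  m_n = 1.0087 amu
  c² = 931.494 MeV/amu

Z = 34, so N = A − Z = 80 − 34 = 46.
Total constituent mass: 34 × 1.0073 + 46 × 1.0087 = 80.6484 amu
The mass defect is 80.6484 − 79.89787 = 0.75053 amu.
Binding energy = Δm·c² = 0.75053 × 931.494 MeV/amu = 699.114 MeV

699 MeV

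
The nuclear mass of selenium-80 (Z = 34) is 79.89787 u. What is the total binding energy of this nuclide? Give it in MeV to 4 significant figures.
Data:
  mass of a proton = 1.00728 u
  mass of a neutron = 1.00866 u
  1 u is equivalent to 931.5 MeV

Z = 34, so N = A − Z = 80 − 34 = 46.
Mass of separated nucleons = 34(1.00728) + 46(1.00866) = 34.24752 + 46.39836 = 80.64588 u
Δm = 80.64588 − 79.89787 = 0.74801 u
Binding energy = Δm·c² = 0.74801 × 931.5 MeV/u = 696.771 MeV

696.8 MeV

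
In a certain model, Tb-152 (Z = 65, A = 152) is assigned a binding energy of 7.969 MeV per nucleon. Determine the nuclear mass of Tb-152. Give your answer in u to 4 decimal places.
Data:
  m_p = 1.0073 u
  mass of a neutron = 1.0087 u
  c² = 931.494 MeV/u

151.9310 u

Total binding energy = 152 × 7.969 = 1211.288 MeV
Mass defect = 1211.288 MeV / (931.494 MeV/u) = 1.300371 u
Constituent mass = 65(1.0073) + 87(1.0087) = 153.2314 u
Nuclear mass = 153.2314 − 1.300371 = 151.931029 u ≈ 151.9310 u (to 4 decimal places)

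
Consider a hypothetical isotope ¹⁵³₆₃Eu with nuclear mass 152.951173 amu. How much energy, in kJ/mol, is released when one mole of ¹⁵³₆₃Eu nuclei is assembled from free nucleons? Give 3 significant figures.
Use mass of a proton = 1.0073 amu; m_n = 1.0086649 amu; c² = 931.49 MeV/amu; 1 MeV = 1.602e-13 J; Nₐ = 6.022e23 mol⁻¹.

The nucleus contains 63 protons and 153 − 63 = 90 neutrons.
Σm = 63·m_p + 90·m_n = 63.4599 + 90.7798410 = 154.2397410 amu
Mass defect Δm = 154.2397410 − 152.951173 = 1.2885680 amu
E_B = 1.2885680 × 931.49 = 1200.29 MeV
Per nucleus in joules: 1200.29 MeV × 1.602e-13 J/MeV = 1.9229e-10 J
Per mole: 1.9229e-10 J × 6.022e23 mol⁻¹ = 1.1580e+14 J/mol

1.16e+11 kJ/mol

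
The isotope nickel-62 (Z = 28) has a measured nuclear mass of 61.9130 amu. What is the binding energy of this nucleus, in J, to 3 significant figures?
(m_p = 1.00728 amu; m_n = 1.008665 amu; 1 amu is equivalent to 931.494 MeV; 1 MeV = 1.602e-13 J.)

8.74e-11 J

Z = 28, so N = A − Z = 62 − 28 = 34.
Total constituent mass: 28 × 1.00728 + 34 × 1.008665 = 62.498450 amu
The mass defect is 62.498450 − 61.9130 = 0.585450 amu.
E_B = 0.585450 × 931.494 = 545.343 MeV
In joules: 545.343 MeV × 1.602e-13 J/MeV = 8.7364e-11 J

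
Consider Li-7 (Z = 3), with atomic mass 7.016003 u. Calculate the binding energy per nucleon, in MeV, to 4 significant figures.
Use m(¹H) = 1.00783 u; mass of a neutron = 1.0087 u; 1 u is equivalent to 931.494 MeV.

5.627 MeV/nucleon

With 3 protons and 4 neutrons (A = 7):
Total constituent mass: 3 × 1.00783 + 4 × 1.0087 = 7.05829 u
The mass defect is 7.05829 − 7.016003 = 0.042287 u.
E_B = 0.042287 × 931.494 = 39.3901 MeV
Per nucleon: 39.3901 / 7 = 5.627 MeV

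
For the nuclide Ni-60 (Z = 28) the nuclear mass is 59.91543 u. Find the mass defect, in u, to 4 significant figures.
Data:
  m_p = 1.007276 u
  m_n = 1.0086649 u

Z = 28, so N = A − Z = 60 − 28 = 32.
Mass of separated nucleons = 28(1.007276) + 32(1.0086649) = 28.203728 + 32.2772768 = 60.4810048 u
The mass defect is 60.4810048 − 59.91543 = 0.5655748 u.

0.5656 u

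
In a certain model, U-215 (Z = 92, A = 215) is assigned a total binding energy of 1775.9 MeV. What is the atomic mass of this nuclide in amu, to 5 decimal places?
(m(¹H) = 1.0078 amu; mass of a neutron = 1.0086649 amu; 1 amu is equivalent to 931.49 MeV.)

Mass defect = 1775.9 MeV / (931.49 MeV/amu) = 1.9065154 amu
Constituent mass = 92(1.0078) + 123(1.0086649) = 216.7833827 amu
Atomic mass = 216.7833827 − 1.9065154 = 214.8768673 amu ≈ 214.87687 amu (to 5 decimal places)

214.87687 amu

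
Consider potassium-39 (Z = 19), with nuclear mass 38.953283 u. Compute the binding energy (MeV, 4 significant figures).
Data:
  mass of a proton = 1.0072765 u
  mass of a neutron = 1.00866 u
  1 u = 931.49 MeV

333.6 MeV

Total constituent mass: 19 × 1.0072765 + 20 × 1.00866 = 39.3114535 u
The mass defect is 39.3114535 − 38.953283 = 0.3581705 u.
Binding energy = Δm·c² = 0.3581705 × 931.49 MeV/u = 333.632 MeV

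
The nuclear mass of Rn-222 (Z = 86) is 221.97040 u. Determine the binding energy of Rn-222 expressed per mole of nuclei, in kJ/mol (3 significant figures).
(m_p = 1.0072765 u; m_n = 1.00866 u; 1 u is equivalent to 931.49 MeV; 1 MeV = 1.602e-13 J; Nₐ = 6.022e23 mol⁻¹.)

1.65e+11 kJ/mol

Z = 86, so N = A − Z = 222 − 86 = 136.
Mass of separated nucleons = 86(1.0072765) + 136(1.00866) = 86.6257790 + 137.17776 = 223.8035390 u
Mass defect Δm = 223.8035390 − 221.97040 = 1.8331390 u
Converting to energy: 1.8331390 u × 931.49 MeV/u = 1707.55 MeV
Per nucleus in joules: 1707.55 MeV × 1.602e-13 J/MeV = 2.7355e-10 J
Per mole: 2.7355e-10 J × 6.022e23 mol⁻¹ = 1.6473e+14 J/mol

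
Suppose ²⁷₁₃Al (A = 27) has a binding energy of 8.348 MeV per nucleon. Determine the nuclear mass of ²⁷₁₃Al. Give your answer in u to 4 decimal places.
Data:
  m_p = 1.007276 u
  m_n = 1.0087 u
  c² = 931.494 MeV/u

Total binding energy = 27 × 8.348 = 225.396 MeV
Mass defect = 225.396 MeV / (931.494 MeV/u) = 0.241973 u
Constituent mass = 13(1.007276) + 14(1.0087) = 27.216388 u
Nuclear mass = 27.216388 − 0.241973 = 26.974415 u ≈ 26.9744 u (to 4 decimal places)

26.9744 u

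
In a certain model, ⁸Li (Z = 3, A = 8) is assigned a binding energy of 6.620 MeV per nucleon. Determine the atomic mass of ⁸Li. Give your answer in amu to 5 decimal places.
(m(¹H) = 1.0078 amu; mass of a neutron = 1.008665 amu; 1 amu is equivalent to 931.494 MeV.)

8.00987 amu

Total binding energy = 8 × 6.620 = 52.960 MeV
Mass defect = 52.960 MeV / (931.494 MeV/amu) = 0.0568549 amu
Constituent mass = 3(1.0078) + 5(1.008665) = 8.066725 amu
Atomic mass = 8.066725 − 0.0568549 = 8.0098701 amu ≈ 8.00987 amu (to 5 decimal places)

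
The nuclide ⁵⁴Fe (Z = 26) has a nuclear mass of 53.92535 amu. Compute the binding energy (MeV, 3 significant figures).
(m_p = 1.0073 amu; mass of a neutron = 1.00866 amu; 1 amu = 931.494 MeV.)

472 MeV

Z = 26, so N = A − Z = 54 − 26 = 28.
Mass of separated nucleons = 26(1.0073) + 28(1.00866) = 26.1898 + 28.24248 = 54.43228 amu
Mass defect Δm = 54.43228 − 53.92535 = 0.50693 amu
Converting to energy: 0.50693 amu × 931.494 MeV/amu = 472.202 MeV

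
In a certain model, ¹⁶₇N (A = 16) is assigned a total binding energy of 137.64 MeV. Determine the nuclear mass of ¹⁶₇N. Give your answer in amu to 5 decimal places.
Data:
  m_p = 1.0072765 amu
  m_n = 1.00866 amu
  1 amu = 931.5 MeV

15.98111 amu

Mass defect = 137.64 MeV / (931.5 MeV/amu) = 0.1477617 amu
Constituent mass = 7(1.0072765) + 9(1.00866) = 16.1288755 amu
Nuclear mass = 16.1288755 − 0.1477617 = 15.9811138 amu ≈ 15.98111 amu (to 5 decimal places)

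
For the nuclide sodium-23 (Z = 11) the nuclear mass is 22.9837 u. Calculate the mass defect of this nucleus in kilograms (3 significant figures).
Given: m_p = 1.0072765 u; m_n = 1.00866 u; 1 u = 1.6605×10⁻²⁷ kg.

3.33e-28 kg

With 11 protons and 12 neutrons (A = 23):
Mass of separated nucleons = 11(1.0072765) + 12(1.00866) = 11.0800415 + 12.10392 = 23.1839615 u
Mass defect Δm = 23.1839615 − 22.9837 = 0.2002615 u
In SI units: 0.2002615 u × 1.6605×10⁻²⁷ kg/u = 3.3253e-28 kg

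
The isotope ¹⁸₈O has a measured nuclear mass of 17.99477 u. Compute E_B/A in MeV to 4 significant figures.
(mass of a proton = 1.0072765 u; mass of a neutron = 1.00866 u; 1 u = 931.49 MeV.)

Σm = 8·m_p + 10·m_n = 8.0582120 + 10.08660 = 18.1448120 u
Δm = 18.1448120 − 17.99477 = 0.1500420 u
E_B = 0.1500420 × 931.49 = 139.763 MeV
Dividing by A = 18 gives 7.765 MeV per nucleon.

7.765 MeV/nucleon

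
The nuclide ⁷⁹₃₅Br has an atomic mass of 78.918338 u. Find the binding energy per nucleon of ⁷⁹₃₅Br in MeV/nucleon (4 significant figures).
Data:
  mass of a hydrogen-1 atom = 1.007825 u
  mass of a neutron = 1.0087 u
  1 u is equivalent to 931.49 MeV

Z = 35, so N = A − Z = 79 − 35 = 44.
Total constituent mass: 35 × 1.007825 + 44 × 1.0087 = 79.656675 u
Mass defect Δm = 79.656675 − 78.918338 = 0.738337 u
Converting to energy: 0.738337 u × 931.49 MeV/u = 687.754 MeV
BE/A = 687.754 MeV / 79 = 8.706 MeV/nucleon

8.706 MeV/nucleon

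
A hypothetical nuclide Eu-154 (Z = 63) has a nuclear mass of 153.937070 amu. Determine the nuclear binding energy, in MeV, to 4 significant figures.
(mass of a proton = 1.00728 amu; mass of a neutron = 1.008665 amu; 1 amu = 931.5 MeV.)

Total constituent mass: 63 × 1.00728 + 91 × 1.008665 = 155.247155 amu
The mass defect is 155.247155 − 153.937070 = 1.310085 amu.
Converting to energy: 1.310085 amu × 931.5 MeV/amu = 1220.34 MeV

1220 MeV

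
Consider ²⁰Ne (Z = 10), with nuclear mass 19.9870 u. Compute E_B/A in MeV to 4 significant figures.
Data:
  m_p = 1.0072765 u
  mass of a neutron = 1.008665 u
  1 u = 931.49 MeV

8.030 MeV/nucleon

Z = 10, so N = A − Z = 20 − 10 = 10.
Σm = 10·m_p + 10·m_n = 10.0727650 + 10.086650 = 20.1594150 u
Mass defect Δm = 20.1594150 − 19.9870 = 0.1724150 u
Converting to energy: 0.1724150 u × 931.49 MeV/u = 160.603 MeV
BE/A = 160.603 MeV / 20 = 8.030 MeV/nucleon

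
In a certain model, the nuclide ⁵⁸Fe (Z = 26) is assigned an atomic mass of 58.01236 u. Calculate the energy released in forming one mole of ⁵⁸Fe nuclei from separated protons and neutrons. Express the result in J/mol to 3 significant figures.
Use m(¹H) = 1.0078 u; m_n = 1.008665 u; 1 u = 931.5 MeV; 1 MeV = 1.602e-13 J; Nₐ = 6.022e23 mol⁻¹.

Σm = 26·m(¹H) + 32·m_n = 26.2028 + 32.277280 = 58.480080 u
Mass defect Δm = 58.480080 − 58.01236 = 0.467720 u
E_B = 0.467720 × 931.5 = 435.681 MeV
Per nucleus in joules: 435.681 MeV × 1.602e-13 J/MeV = 6.9796e-11 J
Per mole: 6.9796e-11 J × 6.022e23 mol⁻¹ = 4.2031e+13 J/mol

4.20e+13 J/mol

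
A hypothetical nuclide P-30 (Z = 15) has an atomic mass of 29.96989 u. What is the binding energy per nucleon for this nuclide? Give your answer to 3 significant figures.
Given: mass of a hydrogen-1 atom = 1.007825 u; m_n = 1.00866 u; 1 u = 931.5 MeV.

Total constituent mass: 15 × 1.007825 + 15 × 1.00866 = 30.247275 u
Δm = 30.247275 − 29.96989 = 0.277385 u
E_B = 0.277385 × 931.5 = 258.384 MeV
Per nucleon: 258.384 / 30 = 8.613 MeV

8.61 MeV/nucleon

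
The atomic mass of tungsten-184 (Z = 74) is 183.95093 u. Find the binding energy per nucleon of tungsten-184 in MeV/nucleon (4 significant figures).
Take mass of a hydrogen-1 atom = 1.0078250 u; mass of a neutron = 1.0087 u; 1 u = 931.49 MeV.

8.025 MeV/nucleon

The nucleus contains 74 protons and 184 − 74 = 110 neutrons.
Σm = 74·m(¹H) + 110·m_n = 74.5790500 + 110.9570 = 185.5360500 u
The mass defect is 185.5360500 − 183.95093 = 1.5851200 u.
E_B = 1.5851200 × 931.49 = 1476.52 MeV
Dividing by A = 184 gives 8.025 MeV per nucleon.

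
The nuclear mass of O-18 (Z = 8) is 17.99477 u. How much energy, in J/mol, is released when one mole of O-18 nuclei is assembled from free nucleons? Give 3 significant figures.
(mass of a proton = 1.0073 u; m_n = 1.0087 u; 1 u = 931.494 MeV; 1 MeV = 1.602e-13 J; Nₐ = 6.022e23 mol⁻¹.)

1.35e+13 J/mol

Z = 8, so N = A − Z = 18 − 8 = 10.
Σm = 8·m_p + 10·m_n = 8.0584 + 10.0870 = 18.1454 u
Mass defect Δm = 18.1454 − 17.99477 = 0.15063 u
Converting to energy: 0.15063 u × 931.494 MeV/u = 140.311 MeV
Per nucleus in joules: 140.311 MeV × 1.602e-13 J/MeV = 2.2478e-11 J
Per mole: 2.2478e-11 J × 6.022e23 mol⁻¹ = 1.3536e+13 J/mol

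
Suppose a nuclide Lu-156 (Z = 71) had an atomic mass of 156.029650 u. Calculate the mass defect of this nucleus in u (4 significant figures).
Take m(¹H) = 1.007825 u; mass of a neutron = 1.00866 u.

1.262 u

Σm = 71·m(¹H) + 85·m_n = 71.555575 + 85.73610 = 157.291675 u
Δm = 157.291675 − 156.029650 = 1.262025 u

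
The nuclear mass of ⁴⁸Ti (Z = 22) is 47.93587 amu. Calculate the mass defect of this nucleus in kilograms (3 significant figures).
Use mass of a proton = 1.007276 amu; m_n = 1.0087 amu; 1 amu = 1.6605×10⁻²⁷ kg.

Σm = 22·m_p + 26·m_n = 22.160072 + 26.2262 = 48.386272 amu
Mass defect Δm = 48.386272 − 47.93587 = 0.450402 amu
In SI units: 0.450402 amu × 1.6605×10⁻²⁷ kg/amu = 7.4789e-28 kg

7.48e-28 kg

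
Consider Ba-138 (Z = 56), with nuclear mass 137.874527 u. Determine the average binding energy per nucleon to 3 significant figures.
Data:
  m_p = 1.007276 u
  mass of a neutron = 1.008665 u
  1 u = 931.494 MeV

Σm = 56·m_p + 82·m_n = 56.407456 + 82.710530 = 139.117986 u
Mass defect Δm = 139.117986 − 137.874527 = 1.243459 u
Binding energy = Δm·c² = 1.243459 × 931.494 MeV/u = 1158.27 MeV
Dividing by A = 138 gives 8.393 MeV per nucleon.

8.39 MeV/nucleon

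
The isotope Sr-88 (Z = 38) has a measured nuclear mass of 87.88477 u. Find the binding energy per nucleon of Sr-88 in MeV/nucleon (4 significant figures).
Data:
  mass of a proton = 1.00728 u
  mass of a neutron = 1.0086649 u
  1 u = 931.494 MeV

The nucleus contains 38 protons and 88 − 38 = 50 neutrons.
Mass of separated nucleons = 38(1.00728) + 50(1.0086649) = 38.27664 + 50.4332450 = 88.7098850 u
Mass defect Δm = 88.7098850 − 87.88477 = 0.8251150 u
Binding energy = Δm·c² = 0.8251150 × 931.494 MeV/u = 768.590 MeV
BE/A = 768.590 MeV / 88 = 8.734 MeV/nucleon

8.734 MeV/nucleon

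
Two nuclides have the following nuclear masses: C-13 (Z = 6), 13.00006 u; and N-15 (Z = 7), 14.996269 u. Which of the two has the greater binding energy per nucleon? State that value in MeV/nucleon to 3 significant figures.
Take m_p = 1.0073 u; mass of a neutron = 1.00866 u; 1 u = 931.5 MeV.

N-15; 7.71 MeV/nucleon

C-13: Σm = 6(1.0073) + 7(1.00866) = 13.10442 u; Δm = 0.10436 u; E_B = 97.211 MeV; E_B/A = 7.478 MeV
N-15: Σm = 7(1.0073) + 8(1.00866) = 15.12038 u; Δm = 0.124111 u; E_B = 115.61 MeV; E_B/A = 7.707 MeV
N-15 has the higher binding energy per nucleon, so it is the more tightly bound nucleus.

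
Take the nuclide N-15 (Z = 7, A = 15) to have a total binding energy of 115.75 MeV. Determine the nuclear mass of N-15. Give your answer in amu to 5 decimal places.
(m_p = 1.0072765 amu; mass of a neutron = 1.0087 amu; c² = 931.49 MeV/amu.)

14.99627 amu

Mass defect = 115.75 MeV / (931.49 MeV/amu) = 0.1242633 amu
Constituent mass = 7(1.0072765) + 8(1.0087) = 15.1205355 amu
Nuclear mass = 15.1205355 − 0.1242633 = 14.9962722 amu ≈ 14.99627 amu (to 5 decimal places)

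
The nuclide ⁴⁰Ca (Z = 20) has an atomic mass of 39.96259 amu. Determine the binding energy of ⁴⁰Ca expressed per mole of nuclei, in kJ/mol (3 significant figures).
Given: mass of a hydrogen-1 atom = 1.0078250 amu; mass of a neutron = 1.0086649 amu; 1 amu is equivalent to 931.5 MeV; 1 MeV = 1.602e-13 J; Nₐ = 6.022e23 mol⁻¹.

Z = 20, so N = A − Z = 40 − 20 = 20.
Σm = 20·m(¹H) + 20·m_n = 20.1565000 + 20.1732980 = 40.3297980 amu
Δm = 40.3297980 − 39.96259 = 0.3672080 amu
Converting to energy: 0.3672080 amu × 931.5 MeV/amu = 342.054 MeV
Per nucleus in joules: 342.054 MeV × 1.602e-13 J/MeV = 5.4797e-11 J
Per mole: 5.4797e-11 J × 6.022e23 mol⁻¹ = 3.2999e+13 J/mol

3.30e+10 kJ/mol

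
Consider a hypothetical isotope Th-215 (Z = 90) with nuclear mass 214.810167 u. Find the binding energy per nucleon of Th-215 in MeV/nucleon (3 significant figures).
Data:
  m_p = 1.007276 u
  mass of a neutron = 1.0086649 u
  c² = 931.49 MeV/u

8.35 MeV/nucleon

The nucleus contains 90 protons and 215 − 90 = 125 neutrons.
Mass of separated nucleons = 90(1.007276) + 125(1.0086649) = 90.654840 + 126.0831125 = 216.7379525 u
Mass defect Δm = 216.7379525 − 214.810167 = 1.9277855 u
Binding energy = Δm·c² = 1.9277855 × 931.49 MeV/u = 1795.71 MeV
Per nucleon: 1795.71 / 215 = 8.352 MeV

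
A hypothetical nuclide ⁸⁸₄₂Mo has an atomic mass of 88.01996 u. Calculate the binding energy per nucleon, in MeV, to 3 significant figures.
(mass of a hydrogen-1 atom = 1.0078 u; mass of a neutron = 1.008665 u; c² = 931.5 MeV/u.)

The nucleus contains 42 protons and 88 − 42 = 46 neutrons.
Σm = 42·m(¹H) + 46·m_n = 42.3276 + 46.398590 = 88.726190 u
Mass defect Δm = 88.726190 − 88.01996 = 0.706230 u
E_B = 0.706230 × 931.5 = 657.853 MeV
BE/A = 657.853 MeV / 88 = 7.476 MeV/nucleon

7.48 MeV/nucleon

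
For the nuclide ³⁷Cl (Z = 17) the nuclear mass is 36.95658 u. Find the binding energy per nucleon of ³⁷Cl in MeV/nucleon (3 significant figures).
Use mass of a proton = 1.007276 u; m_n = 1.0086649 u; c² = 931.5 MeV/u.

8.57 MeV/nucleon

Σm = 17·m_p + 20·m_n = 17.123692 + 20.1732980 = 37.2969900 u
Mass defect Δm = 37.2969900 − 36.95658 = 0.3404100 u
E_B = 0.3404100 × 931.5 = 317.092 MeV
BE/A = 317.092 MeV / 37 = 8.570 MeV/nucleon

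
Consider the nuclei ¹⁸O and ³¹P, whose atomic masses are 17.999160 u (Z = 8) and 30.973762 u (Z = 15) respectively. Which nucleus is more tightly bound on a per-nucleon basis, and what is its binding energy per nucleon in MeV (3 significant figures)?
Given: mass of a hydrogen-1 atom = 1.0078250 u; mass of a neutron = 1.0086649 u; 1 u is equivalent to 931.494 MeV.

¹⁸O: Σm = 8(1.0078250) + 10(1.0086649) = 18.1492490 u; Δm = 0.1500890 u; E_B = 139.81 MeV; E_B/A = 7.767 MeV
³¹P: Σm = 15(1.0078250) + 16(1.0086649) = 31.2560134 u; Δm = 0.2822514 u; E_B = 262.92 MeV; E_B/A = 8.481 MeV
³¹P has the higher binding energy per nucleon, so it is the more tightly bound nucleus.

³¹P; 8.48 MeV/nucleon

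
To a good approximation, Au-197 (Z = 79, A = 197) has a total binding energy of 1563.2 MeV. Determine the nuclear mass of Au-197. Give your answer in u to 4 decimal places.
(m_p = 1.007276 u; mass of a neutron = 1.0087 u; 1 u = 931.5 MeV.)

Mass defect = 1563.2 MeV / (931.5 MeV/u) = 1.678154 u
Constituent mass = 79(1.007276) + 118(1.0087) = 198.601404 u
Nuclear mass = 198.601404 − 1.678154 = 196.923250 u ≈ 196.9233 u (to 4 decimal places)

196.9233 u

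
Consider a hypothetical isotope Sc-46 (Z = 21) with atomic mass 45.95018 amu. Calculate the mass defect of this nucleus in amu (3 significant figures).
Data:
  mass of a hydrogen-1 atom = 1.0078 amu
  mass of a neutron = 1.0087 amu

0.431 amu

The nucleus contains 21 protons and 46 − 21 = 25 neutrons.
Mass of separated nucleons = 21(1.0078) + 25(1.0087) = 21.1638 + 25.2175 = 46.3813 amu
Δm = 46.3813 − 45.95018 = 0.43112 amu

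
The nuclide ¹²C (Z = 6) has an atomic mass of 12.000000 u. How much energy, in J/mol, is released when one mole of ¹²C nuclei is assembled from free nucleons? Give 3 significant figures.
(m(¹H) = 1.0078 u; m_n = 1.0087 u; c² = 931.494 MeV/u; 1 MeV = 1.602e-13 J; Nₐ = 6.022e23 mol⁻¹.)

Σm = 6·m(¹H) + 6·m_n = 6.0468 + 6.0522 = 12.0990 u
Δm = 12.0990 − 12.000000 = 0.099000 u
E_B = 0.099000 × 931.494 = 92.2179 MeV
Per nucleus in joules: 92.2179 MeV × 1.602e-13 J/MeV = 1.4773e-11 J
Per mole: 1.4773e-11 J × 6.022e23 mol⁻¹ = 8.8963e+12 J/mol

8.90e+12 J/mol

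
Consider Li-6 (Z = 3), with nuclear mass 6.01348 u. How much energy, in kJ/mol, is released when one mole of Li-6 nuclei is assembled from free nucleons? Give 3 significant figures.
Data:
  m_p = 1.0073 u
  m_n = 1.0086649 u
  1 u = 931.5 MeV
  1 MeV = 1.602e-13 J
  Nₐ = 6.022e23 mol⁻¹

Mass of separated nucleons = 3(1.0073) + 3(1.0086649) = 3.0219 + 3.0259947 = 6.0478947 u
The mass defect is 6.0478947 − 6.01348 = 0.0344147 u.
Binding energy = Δm·c² = 0.0344147 × 931.5 MeV/u = 32.0573 MeV
Per nucleus in joules: 32.0573 MeV × 1.602e-13 J/MeV = 5.1356e-12 J
Per mole: 5.1356e-12 J × 6.022e23 mol⁻¹ = 3.0927e+12 J/mol

3.09e+09 kJ/mol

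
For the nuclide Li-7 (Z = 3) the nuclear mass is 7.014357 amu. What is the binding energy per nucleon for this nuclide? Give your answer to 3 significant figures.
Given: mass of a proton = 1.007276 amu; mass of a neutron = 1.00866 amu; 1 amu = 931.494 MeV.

Σm = 3·m_p + 4·m_n = 3.021828 + 4.03464 = 7.056468 amu
Δm = 7.056468 − 7.014357 = 0.042111 amu
E_B = 0.042111 × 931.494 = 39.2261 MeV
Dividing by A = 7 gives 5.604 MeV per nucleon.

5.60 MeV/nucleon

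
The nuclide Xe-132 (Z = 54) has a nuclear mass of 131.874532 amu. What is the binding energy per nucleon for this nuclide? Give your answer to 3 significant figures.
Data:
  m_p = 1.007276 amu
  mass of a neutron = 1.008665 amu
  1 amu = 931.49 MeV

The nucleus contains 54 protons and 132 − 54 = 78 neutrons.
Mass of separated nucleons = 54(1.007276) + 78(1.008665) = 54.392904 + 78.675870 = 133.068774 amu
Mass defect Δm = 133.068774 − 131.874532 = 1.194242 amu
Converting to energy: 1.194242 amu × 931.49 MeV/amu = 1112.42 MeV
Per nucleon: 1112.42 / 132 = 8.427 MeV

8.43 MeV/nucleon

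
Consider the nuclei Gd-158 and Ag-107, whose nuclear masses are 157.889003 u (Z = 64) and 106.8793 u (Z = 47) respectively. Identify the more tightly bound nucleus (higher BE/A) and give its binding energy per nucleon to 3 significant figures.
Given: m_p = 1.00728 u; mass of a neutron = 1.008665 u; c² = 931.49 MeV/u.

Gd-158: Σm = 64(1.00728) + 94(1.008665) = 159.280430 u; Δm = 1.391427 u; E_B = 1296.1 MeV; E_B/A = 8.203 MeV
Ag-107: Σm = 47(1.00728) + 60(1.008665) = 107.862060 u; Δm = 0.982760 u; E_B = 915.43 MeV; E_B/A = 8.555 MeV
Ag-107 has the higher binding energy per nucleon, so it is the more tightly bound nucleus.

Ag-107; 8.56 MeV/nucleon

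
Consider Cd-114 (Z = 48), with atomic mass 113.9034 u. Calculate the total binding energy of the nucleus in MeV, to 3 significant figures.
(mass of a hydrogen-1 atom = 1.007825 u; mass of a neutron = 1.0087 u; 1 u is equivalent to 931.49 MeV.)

With 48 protons and 66 neutrons (A = 114):
Σm = 48·m(¹H) + 66·m_n = 48.375600 + 66.5742 = 114.949800 u
Δm = 114.949800 − 113.9034 = 1.046400 u
Converting to energy: 1.046400 u × 931.49 MeV/u = 974.711 MeV

975 MeV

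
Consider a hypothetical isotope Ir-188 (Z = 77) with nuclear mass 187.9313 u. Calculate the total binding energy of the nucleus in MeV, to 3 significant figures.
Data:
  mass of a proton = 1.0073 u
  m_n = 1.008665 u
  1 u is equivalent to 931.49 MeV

Z = 77, so N = A − Z = 188 − 77 = 111.
Σm = 77·m_p + 111·m_n = 77.5621 + 111.961815 = 189.523915 u
Δm = 189.523915 − 187.9313 = 1.592615 u
Converting to energy: 1.592615 u × 931.49 MeV/u = 1483.50 MeV

1480 MeV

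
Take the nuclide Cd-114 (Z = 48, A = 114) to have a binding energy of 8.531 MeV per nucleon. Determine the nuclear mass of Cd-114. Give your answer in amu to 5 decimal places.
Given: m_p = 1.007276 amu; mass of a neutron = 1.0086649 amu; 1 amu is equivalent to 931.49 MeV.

Total binding energy = 114 × 8.531 = 972.534 MeV
Mass defect = 972.534 MeV / (931.49 MeV/amu) = 1.0440627 amu
Constituent mass = 48(1.007276) + 66(1.0086649) = 114.9211314 amu
Nuclear mass = 114.9211314 − 1.0440627 = 113.8770687 amu ≈ 113.87707 amu (to 5 decimal places)

113.87707 amu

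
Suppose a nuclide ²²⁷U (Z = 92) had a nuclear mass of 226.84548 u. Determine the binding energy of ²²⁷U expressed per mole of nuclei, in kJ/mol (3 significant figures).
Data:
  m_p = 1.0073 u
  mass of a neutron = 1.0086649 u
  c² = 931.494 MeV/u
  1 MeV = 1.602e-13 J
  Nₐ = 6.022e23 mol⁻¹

The nucleus contains 92 protons and 227 − 92 = 135 neutrons.
Total constituent mass: 92 × 1.0073 + 135 × 1.0086649 = 228.8413615 u
The mass defect is 228.8413615 − 226.84548 = 1.9958815 u.
Converting to energy: 1.9958815 u × 931.494 MeV/u = 1859.15 MeV
Per nucleus in joules: 1859.15 MeV × 1.602e-13 J/MeV = 2.9784e-10 J
Per mole: 2.9784e-10 J × 6.022e23 mol⁻¹ = 1.7936e+14 J/mol

1.79e+11 kJ/mol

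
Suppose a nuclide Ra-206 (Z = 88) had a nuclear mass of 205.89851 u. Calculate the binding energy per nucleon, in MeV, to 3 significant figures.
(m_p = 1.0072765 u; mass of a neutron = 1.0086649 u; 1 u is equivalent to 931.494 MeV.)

7.98 MeV/nucleon

The nucleus contains 88 protons and 206 − 88 = 118 neutrons.
Σm = 88·m_p + 118·m_n = 88.6403320 + 119.0224582 = 207.6627902 u
Δm = 207.6627902 − 205.89851 = 1.7642802 u
Converting to energy: 1.7642802 u × 931.494 MeV/u = 1643.42 MeV
BE/A = 1643.42 MeV / 206 = 7.978 MeV/nucleon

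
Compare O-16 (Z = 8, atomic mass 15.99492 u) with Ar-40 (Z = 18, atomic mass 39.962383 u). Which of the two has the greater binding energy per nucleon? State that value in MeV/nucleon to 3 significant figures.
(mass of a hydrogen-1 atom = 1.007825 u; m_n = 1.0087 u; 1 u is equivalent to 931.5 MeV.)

O-16: Σm = 8(1.007825) + 8(1.0087) = 16.132200 u; Δm = 0.137280 u; E_B = 127.876 MeV; E_B/A = 7.992 MeV
Ar-40: Σm = 18(1.007825) + 22(1.0087) = 40.332250 u; Δm = 0.369867 u; E_B = 344.53 MeV; E_B/A = 8.613 MeV
Ar-40 has the higher binding energy per nucleon, so it is the more tightly bound nucleus.

Ar-40; 8.61 MeV/nucleon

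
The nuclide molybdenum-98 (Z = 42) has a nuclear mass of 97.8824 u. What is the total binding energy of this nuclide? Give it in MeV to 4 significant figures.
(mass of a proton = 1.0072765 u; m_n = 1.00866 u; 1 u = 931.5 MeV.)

Mass of separated nucleons = 42(1.0072765) + 56(1.00866) = 42.3056130 + 56.48496 = 98.7905730 u
Δm = 98.7905730 − 97.8824 = 0.9081730 u
Converting to energy: 0.9081730 u × 931.5 MeV/u = 845.963 MeV

846.0 MeV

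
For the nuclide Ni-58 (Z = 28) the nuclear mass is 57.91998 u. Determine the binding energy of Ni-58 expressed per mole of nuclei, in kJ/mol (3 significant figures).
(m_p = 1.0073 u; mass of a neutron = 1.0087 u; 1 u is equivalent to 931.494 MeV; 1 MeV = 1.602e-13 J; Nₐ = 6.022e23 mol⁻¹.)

4.90e+10 kJ/mol

Σm = 28·m_p + 30·m_n = 28.2044 + 30.2610 = 58.4654 u
The mass defect is 58.4654 − 57.91998 = 0.54542 u.
Binding energy = Δm·c² = 0.54542 × 931.494 MeV/u = 508.055 MeV
Per nucleus in joules: 508.055 MeV × 1.602e-13 J/MeV = 8.1390e-11 J
Per mole: 8.1390e-11 J × 6.022e23 mol⁻¹ = 4.9013e+13 J/mol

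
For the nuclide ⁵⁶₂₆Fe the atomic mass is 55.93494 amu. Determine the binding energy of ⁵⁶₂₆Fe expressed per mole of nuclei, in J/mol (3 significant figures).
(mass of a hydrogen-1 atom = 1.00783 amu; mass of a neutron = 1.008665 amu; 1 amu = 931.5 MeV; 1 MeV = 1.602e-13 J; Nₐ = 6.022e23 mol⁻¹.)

With 26 protons and 30 neutrons (A = 56):
Mass of separated nucleons = 26(1.00783) + 30(1.008665) = 26.20358 + 30.259950 = 56.463530 amu
Δm = 56.463530 − 55.93494 = 0.528590 amu
Binding energy = Δm·c² = 0.528590 × 931.5 MeV/amu = 492.382 MeV
Per nucleus in joules: 492.382 MeV × 1.602e-13 J/MeV = 7.8880e-11 J
Per mole: 7.8880e-11 J × 6.022e23 mol⁻¹ = 4.7502e+13 J/mol

4.75e+13 J/mol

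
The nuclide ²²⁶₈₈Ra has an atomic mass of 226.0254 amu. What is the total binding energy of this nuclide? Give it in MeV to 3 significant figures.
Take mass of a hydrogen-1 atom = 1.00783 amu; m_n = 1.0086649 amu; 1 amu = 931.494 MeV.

Σm = 88·m(¹H) + 138·m_n = 88.68904 + 139.1957562 = 227.8847962 amu
Mass defect Δm = 227.8847962 − 226.0254 = 1.8593962 amu
Converting to energy: 1.8593962 amu × 931.494 MeV/amu = 1732.02 MeV

1730 MeV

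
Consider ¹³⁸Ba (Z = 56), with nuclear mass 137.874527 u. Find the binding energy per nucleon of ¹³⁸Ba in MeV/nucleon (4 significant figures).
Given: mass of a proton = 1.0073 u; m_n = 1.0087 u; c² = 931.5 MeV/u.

8.422 MeV/nucleon

With 56 protons and 82 neutrons (A = 138):
Σm = 56·m_p + 82·m_n = 56.4088 + 82.7134 = 139.1222 u
Mass defect Δm = 139.1222 − 137.874527 = 1.247673 u
Binding energy = Δm·c² = 1.247673 × 931.5 MeV/u = 1162.21 MeV
Per nucleon: 1162.21 / 138 = 8.422 MeV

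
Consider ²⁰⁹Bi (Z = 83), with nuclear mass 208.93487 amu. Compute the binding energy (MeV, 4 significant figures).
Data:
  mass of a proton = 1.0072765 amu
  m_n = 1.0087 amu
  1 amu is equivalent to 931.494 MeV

1644 MeV

The nucleus contains 83 protons and 209 − 83 = 126 neutrons.
Total constituent mass: 83 × 1.0072765 + 126 × 1.0087 = 210.7001495 amu
The mass defect is 210.7001495 − 208.93487 = 1.7652795 amu.
E_B = 1.7652795 × 931.494 = 1644.35 MeV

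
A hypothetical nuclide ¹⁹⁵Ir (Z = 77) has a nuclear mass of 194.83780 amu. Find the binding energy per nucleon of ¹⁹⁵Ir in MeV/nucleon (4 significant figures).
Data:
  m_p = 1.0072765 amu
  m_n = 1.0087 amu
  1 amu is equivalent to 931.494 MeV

8.355 MeV/nucleon

Mass of separated nucleons = 77(1.0072765) + 118(1.0087) = 77.5602905 + 119.0266 = 196.5868905 amu
Δm = 196.5868905 − 194.83780 = 1.7490905 amu
Converting to energy: 1.7490905 amu × 931.494 MeV/amu = 1629.27 MeV
Dividing by A = 195 gives 8.355 MeV per nucleon.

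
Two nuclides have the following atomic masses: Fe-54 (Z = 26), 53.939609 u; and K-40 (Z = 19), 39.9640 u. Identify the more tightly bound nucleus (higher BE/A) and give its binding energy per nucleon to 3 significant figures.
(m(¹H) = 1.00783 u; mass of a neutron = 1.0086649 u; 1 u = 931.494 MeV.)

Fe-54; 8.74 MeV/nucleon

Fe-54: Σm = 26(1.00783) + 28(1.0086649) = 54.4461972 u; Δm = 0.5065882 u; E_B = 471.88 MeV; E_B/A = 8.739 MeV
K-40: Σm = 19(1.00783) + 21(1.0086649) = 40.3307329 u; Δm = 0.3667329 u; E_B = 341.61 MeV; E_B/A = 8.540 MeV
Fe-54 has the higher binding energy per nucleon, so it is the more tightly bound nucleus.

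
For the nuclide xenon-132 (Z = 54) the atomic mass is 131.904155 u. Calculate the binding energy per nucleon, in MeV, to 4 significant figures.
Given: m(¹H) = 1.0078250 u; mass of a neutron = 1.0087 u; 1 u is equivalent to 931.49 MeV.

8.447 MeV/nucleon

Z = 54, so N = A − Z = 132 − 54 = 78.
Total constituent mass: 54 × 1.0078250 + 78 × 1.0087 = 133.1011500 u
Δm = 133.1011500 − 131.904155 = 1.1969950 u
Converting to energy: 1.1969950 u × 931.49 MeV/u = 1114.99 MeV
Dividing by A = 132 gives 8.447 MeV per nucleon.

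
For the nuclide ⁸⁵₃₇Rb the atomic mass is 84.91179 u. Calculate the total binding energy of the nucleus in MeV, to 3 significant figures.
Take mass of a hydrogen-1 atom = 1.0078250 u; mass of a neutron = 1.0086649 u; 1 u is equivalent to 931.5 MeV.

Mass of separated nucleons = 37(1.0078250) + 48(1.0086649) = 37.2895250 + 48.4159152 = 85.7054402 u
Δm = 85.7054402 − 84.91179 = 0.7936502 u
Binding energy = Δm·c² = 0.7936502 × 931.5 MeV/u = 739.285 MeV

739 MeV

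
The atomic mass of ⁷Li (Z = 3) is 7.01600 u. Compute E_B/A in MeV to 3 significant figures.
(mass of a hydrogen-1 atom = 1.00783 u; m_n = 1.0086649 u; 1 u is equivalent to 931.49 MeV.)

The nucleus contains 3 protons and 7 − 3 = 4 neutrons.
Total constituent mass: 3 × 1.00783 + 4 × 1.0086649 = 7.0581496 u
Mass defect Δm = 7.0581496 − 7.01600 = 0.0421496 u
Binding energy = Δm·c² = 0.0421496 × 931.49 MeV/u = 39.2619 MeV
Dividing by A = 7 gives 5.609 MeV per nucleon.

5.61 MeV/nucleon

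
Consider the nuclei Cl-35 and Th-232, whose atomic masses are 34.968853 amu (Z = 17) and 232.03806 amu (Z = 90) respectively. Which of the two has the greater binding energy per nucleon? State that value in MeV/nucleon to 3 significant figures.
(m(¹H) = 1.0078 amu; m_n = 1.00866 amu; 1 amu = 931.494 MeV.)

Cl-35; 8.51 MeV/nucleon

Cl-35: Σm = 17(1.0078) + 18(1.00866) = 35.28848 amu; Δm = 0.319627 amu; E_B = 297.73 MeV; E_B/A = 8.507 MeV
Th-232: Σm = 90(1.0078) + 142(1.00866) = 233.93172 amu; Δm = 1.89366 amu; E_B = 1763.9 MeV; E_B/A = 7.603 MeV
Cl-35 has the higher binding energy per nucleon, so it is the more tightly bound nucleus.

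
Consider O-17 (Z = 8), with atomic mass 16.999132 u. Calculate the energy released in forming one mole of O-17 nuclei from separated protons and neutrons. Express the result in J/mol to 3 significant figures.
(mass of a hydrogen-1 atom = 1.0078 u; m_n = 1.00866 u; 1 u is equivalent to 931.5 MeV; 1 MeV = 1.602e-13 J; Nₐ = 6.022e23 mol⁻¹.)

The nucleus contains 8 protons and 17 − 8 = 9 neutrons.
Total constituent mass: 8 × 1.0078 + 9 × 1.00866 = 17.14034 u
Mass defect Δm = 17.14034 − 16.999132 = 0.141208 u
E_B = 0.141208 × 931.5 = 131.535 MeV
Per nucleus in joules: 131.535 MeV × 1.602e-13 J/MeV = 2.1072e-11 J
Per mole: 2.1072e-11 J × 6.022e23 mol⁻¹ = 1.2690e+13 J/mol

1.27e+13 J/mol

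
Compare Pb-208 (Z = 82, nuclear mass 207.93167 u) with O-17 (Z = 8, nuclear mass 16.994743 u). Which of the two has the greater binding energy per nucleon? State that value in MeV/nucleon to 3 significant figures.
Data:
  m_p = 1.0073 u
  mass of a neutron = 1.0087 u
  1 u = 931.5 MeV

Pb-208: Σm = 82(1.0073) + 126(1.0087) = 209.6948 u; Δm = 1.76313 u; E_B = 1642.4 MeV; E_B/A = 7.896 MeV
O-17: Σm = 8(1.0073) + 9(1.0087) = 17.1367 u; Δm = 0.141957 u; E_B = 132.23 MeV; E_B/A = 7.778 MeV
Pb-208 has the higher binding energy per nucleon, so it is the more tightly bound nucleus.

Pb-208; 7.90 MeV/nucleon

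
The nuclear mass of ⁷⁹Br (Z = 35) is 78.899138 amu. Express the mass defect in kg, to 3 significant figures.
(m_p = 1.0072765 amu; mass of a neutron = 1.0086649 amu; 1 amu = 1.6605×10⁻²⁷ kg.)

1.22e-27 kg

The nucleus contains 35 protons and 79 − 35 = 44 neutrons.
Total constituent mass: 35 × 1.0072765 + 44 × 1.0086649 = 79.6359331 amu
Mass defect Δm = 79.6359331 − 78.899138 = 0.7367951 amu
In SI units: 0.7367951 amu × 1.6605×10⁻²⁷ kg/amu = 1.2234e-27 kg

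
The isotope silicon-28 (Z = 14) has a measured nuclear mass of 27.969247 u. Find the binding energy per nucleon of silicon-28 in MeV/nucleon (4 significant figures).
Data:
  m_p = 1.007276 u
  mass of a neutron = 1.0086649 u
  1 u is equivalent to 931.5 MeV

8.448 MeV/nucleon

With 14 protons and 14 neutrons (A = 28):
Σm = 14·m_p + 14·m_n = 14.101864 + 14.1213086 = 28.2231726 u
Mass defect Δm = 28.2231726 − 27.969247 = 0.2539256 u
Binding energy = Δm·c² = 0.2539256 × 931.5 MeV/u = 236.532 MeV
Dividing by A = 28 gives 8.448 MeV per nucleon.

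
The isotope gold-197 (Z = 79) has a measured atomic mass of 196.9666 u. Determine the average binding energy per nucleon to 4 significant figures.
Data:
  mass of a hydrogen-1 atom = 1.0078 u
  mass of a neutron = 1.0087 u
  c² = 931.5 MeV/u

With 79 protons and 118 neutrons (A = 197):
Σm = 79·m(¹H) + 118·m_n = 79.6162 + 119.0266 = 198.6428 u
Δm = 198.6428 − 196.9666 = 1.6762 u
Binding energy = Δm·c² = 1.6762 × 931.5 MeV/u = 1561.38 MeV
Dividing by A = 197 gives 7.926 MeV per nucleon.

7.926 MeV/nucleon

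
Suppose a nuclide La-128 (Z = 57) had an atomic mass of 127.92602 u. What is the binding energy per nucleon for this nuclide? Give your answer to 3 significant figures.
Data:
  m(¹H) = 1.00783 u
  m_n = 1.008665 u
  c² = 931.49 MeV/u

The nucleus contains 57 protons and 128 − 57 = 71 neutrons.
Mass of separated nucleons = 57(1.00783) + 71(1.008665) = 57.44631 + 71.615215 = 129.061525 u
The mass defect is 129.061525 − 127.92602 = 1.135505 u.
E_B = 1.135505 × 931.49 = 1057.71 MeV
Dividing by A = 128 gives 8.263 MeV per nucleon.

8.26 MeV/nucleon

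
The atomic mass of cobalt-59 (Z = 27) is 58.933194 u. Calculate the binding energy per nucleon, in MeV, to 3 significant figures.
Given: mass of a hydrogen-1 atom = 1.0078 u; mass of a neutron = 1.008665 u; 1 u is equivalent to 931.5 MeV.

8.76 MeV/nucleon

With 27 protons and 32 neutrons (A = 59):
Σm = 27·m(¹H) + 32·m_n = 27.2106 + 32.277280 = 59.487880 u
Mass defect Δm = 59.487880 − 58.933194 = 0.554686 u
Binding energy = Δm·c² = 0.554686 × 931.5 MeV/u = 516.690 MeV
Per nucleon: 516.690 / 59 = 8.757 MeV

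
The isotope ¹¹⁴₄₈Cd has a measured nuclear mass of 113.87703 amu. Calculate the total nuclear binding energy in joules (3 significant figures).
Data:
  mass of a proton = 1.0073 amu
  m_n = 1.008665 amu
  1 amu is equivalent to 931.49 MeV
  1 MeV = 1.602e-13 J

Σm = 48·m_p + 66·m_n = 48.3504 + 66.571890 = 114.922290 amu
Mass defect Δm = 114.922290 − 113.87703 = 1.045260 amu
E_B = 1.045260 × 931.49 = 973.649 MeV
In joules: 973.649 MeV × 1.602e-13 J/MeV = 1.5598e-10 J

1.56e-10 J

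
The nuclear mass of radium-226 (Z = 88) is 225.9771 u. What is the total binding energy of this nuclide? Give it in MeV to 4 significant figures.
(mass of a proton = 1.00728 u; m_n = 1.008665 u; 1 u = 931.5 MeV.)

Total constituent mass: 88 × 1.00728 + 138 × 1.008665 = 227.836410 u
Mass defect Δm = 227.836410 − 225.9771 = 1.859310 u
E_B = 1.859310 × 931.5 = 1731.95 MeV

1732 MeV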